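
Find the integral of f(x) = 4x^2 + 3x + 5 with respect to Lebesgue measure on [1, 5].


The Lebesgue integral of a Riemann-integrable function agrees with the Riemann integral.
Antiderivative F(x) = (4/3)x^3 + (3/2)x^2 + 5x
F(5) = (4/3)*5^3 + (3/2)*5^2 + 5*5
     = (4/3)*125 + (3/2)*25 + 5*5
     = 166.666667 + 37.5 + 25
     = 229.166667
F(1) = 7.833333
Integral = F(5) - F(1) = 229.166667 - 7.833333 = 221.333333


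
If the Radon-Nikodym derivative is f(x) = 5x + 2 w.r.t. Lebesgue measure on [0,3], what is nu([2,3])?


nu(A) = integral_A (dnu/dmu) dmu = integral_2^3 (5x + 2) dx
Step 1: Antiderivative F(x) = (5/2)x^2 + 2x
Step 2: F(3) = (5/2)*3^2 + 2*3 = 22.5 + 6 = 28.5
Step 3: F(2) = (5/2)*2^2 + 2*2 = 10 + 4 = 14
Step 4: nu([2,3]) = F(3) - F(2) = 28.5 - 14 = 14.5


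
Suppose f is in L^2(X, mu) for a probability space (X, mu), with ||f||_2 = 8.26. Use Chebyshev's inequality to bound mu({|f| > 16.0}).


Chebyshev/Markov inequality: mu(|f| > eps) <= (||f||_p / eps)^p
Step 1: ||f||_2 / eps = 8.26 / 16.0 = 0.51625
Step 2: Raise to power p = 2:
  (0.51625)^2 = 0.266514
Step 3: Therefore mu(|f| > 16.0) <= 0.266514


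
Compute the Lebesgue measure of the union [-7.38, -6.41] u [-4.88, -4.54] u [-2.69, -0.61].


For pairwise disjoint intervals, m(union) = sum of lengths.
= (-6.41 - -7.38) + (-4.54 - -4.88) + (-0.61 - -2.69)
= 0.97 + 0.34 + 2.08
= 3.39


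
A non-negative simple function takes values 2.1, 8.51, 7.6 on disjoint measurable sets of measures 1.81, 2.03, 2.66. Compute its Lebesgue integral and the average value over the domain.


Step 1: Integral = sum(value_i * measure_i)
= 2.1*1.81 + 8.51*2.03 + 7.6*2.66
= 3.801 + 17.2753 + 20.216
= 41.2923
Step 2: Total measure of domain = 1.81 + 2.03 + 2.66 = 6.5
Step 3: Average value = 41.2923 / 6.5 = 6.352662


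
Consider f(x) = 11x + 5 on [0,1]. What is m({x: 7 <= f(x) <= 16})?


f^(-1)([7, 16]) = {x : 7 <= 11x + 5 <= 16}
Solving: (7 - 5)/11 <= x <= (16 - 5)/11
= [0.181818, 1]
Intersecting with [0,1]: [0.181818, 1]
Measure = 1 - 0.181818 = 0.818182


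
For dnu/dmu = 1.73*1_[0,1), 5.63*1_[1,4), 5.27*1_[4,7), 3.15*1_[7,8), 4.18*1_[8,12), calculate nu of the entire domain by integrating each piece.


Integrate each piece of the Radon-Nikodym derivative:
Step 1: integral_0^1 1.73 dx = 1.73*(1-0) = 1.73*1 = 1.73
Step 2: integral_1^4 5.63 dx = 5.63*(4-1) = 5.63*3 = 16.89
Step 3: integral_4^7 5.27 dx = 5.27*(7-4) = 5.27*3 = 15.81
Step 4: integral_7^8 3.15 dx = 3.15*(8-7) = 3.15*1 = 3.15
Step 5: integral_8^12 4.18 dx = 4.18*(12-8) = 4.18*4 = 16.72
Total: 1.73 + 16.89 + 15.81 + 3.15 + 16.72 = 54.3


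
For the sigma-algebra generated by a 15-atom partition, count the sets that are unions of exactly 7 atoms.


Each element of F is a union of some subset of the 15 atoms.
Elements that are unions of exactly 7 atoms correspond to 7-element subsets of the 15 atoms.
Count = C(15, 7) = 15! / (7! * 8!) = 6435.


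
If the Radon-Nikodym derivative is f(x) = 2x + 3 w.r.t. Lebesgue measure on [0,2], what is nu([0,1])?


nu(A) = integral_A (dnu/dmu) dmu = integral_0^1 (2x + 3) dx
Step 1: Antiderivative F(x) = (2/2)x^2 + 3x
Step 2: F(1) = (2/2)*1^2 + 3*1 = 1 + 3 = 4
Step 3: F(0) = (2/2)*0^2 + 3*0 = 0.0 + 0 = 0.0
Step 4: nu([0,1]) = F(1) - F(0) = 4 - 0.0 = 4


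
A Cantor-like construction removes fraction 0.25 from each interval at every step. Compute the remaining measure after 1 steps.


Step 1: At each step, fraction remaining = 1 - 0.25 = 0.75
Step 2: After 1 steps, measure = (0.75)^1
Step 3: Computing the power step by step:
  After step 1: 0.75
Result = 0.75


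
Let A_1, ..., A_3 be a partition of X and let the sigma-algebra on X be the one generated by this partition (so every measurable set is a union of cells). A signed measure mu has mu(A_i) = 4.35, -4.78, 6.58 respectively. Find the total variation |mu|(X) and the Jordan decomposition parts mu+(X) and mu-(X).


Step 1: Every measurable set is a union of atoms (the cells / points), so a Hahn decomposition is
  obtained by grouping atoms by sign: P = union of atoms with mu > 0, N = union of the remaining atoms.
  Atoms in P (indices): 1, 3;  atoms in N (indices): 2
  Positive values: 4.35, 6.58
  Negative values: -4.78
Step 2: mu+(X) = mu(P) = sum of positive atom values = 10.93
Step 3: mu-(X) = -mu(N) = sum of |negative atom values| = 4.78
Step 4: |mu|(X) = mu+(X) + mu-(X) = 10.93 + 4.78 = 15.71


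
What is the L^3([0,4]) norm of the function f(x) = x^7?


Step 1: ||f||_3 = (integral_0^4 |x^7|^3 dx)^(1/3)
     = (integral_0^4 x^21 dx)^(1/3)
Step 2: integral_0^4 x^21 dx = [x^22/(22)] from 0 to 4 = 4^22/22
     = 17592186044416/22 = 7.996448e+11
Step 3: ||f||_3 = (7.996448e+11)^(1/3) = 9281.803632


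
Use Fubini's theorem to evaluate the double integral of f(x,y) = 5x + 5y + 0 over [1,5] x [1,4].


By Fubini, integrate in x first, then y.
Step 1: Fix y, integrate over x in [1,5]:
  integral(5x + 5y + 0, x=1..5)
  = 5*(5^2 - 1^2)/2 + (5y + 0)*(5 - 1)
  = 60 + (5y + 0)*4
  = 60 + 20y + 0
  = 60 + 20y
Step 2: Integrate over y in [1,4]:
  integral(60 + 20y, y=1..4)
  = 60*3 + 20*(4^2 - 1^2)/2
  = 180 + 150
  = 330


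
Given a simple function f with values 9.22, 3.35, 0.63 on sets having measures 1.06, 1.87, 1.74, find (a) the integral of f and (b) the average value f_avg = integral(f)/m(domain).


Step 1: Integral = sum(value_i * measure_i)
= 9.22*1.06 + 3.35*1.87 + 0.63*1.74
= 9.7732 + 6.2645 + 1.0962
= 17.1339
Step 2: Total measure of domain = 1.06 + 1.87 + 1.74 = 4.67
Step 3: Average value = 17.1339 / 4.67 = 3.668929


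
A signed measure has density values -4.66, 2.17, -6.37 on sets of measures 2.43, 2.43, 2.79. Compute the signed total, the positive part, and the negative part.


Step 1: Compute signed measure on each set:
  Set 1: -4.66 * 2.43 = -11.3238
  Set 2: 2.17 * 2.43 = 5.2731
  Set 3: -6.37 * 2.79 = -17.7723
Step 2: Total signed measure = (-11.3238) + (5.2731) + (-17.7723)
     = -23.823
Step 3: Positive part mu+(X) = sum of positive contributions = 5.2731
Step 4: Negative part mu-(X) = |sum of negative contributions| = 29.0961


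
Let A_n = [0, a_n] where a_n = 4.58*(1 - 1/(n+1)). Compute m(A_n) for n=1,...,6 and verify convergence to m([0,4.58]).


By continuity of measure from below: if A_n increases to A, then m(A_n) -> m(A).
Here A = [0, 4.58], so m(A) = 4.58
Step 1: a_1 = 4.58*(1 - 1/2) = 2.29, m(A_1) = 2.29
Step 2: a_2 = 4.58*(1 - 1/3) = 3.0533, m(A_2) = 3.0533
Step 3: a_3 = 4.58*(1 - 1/4) = 3.435, m(A_3) = 3.435
Step 4: a_4 = 4.58*(1 - 1/5) = 3.664, m(A_4) = 3.664
Step 5: a_5 = 4.58*(1 - 1/6) = 3.8167, m(A_5) = 3.8167
Step 6: a_6 = 4.58*(1 - 1/7) = 3.9257, m(A_6) = 3.9257
Limit: m(A_n) -> m([0,4.58]) = 4.58


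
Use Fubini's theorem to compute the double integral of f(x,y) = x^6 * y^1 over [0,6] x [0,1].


By Fubini's theorem, the double integral factors as a product of single integrals:
Step 1: integral_0^6 x^6 dx = [x^7/7] from 0 to 6
     = 6^7/7 = 39990.857143
Step 2: integral_0^1 y^1 dy = [y^2/2] from 0 to 1
     = 1^2/2 = 0.5
Step 3: Double integral = 39990.857143 * 0.5 = 19995.428571


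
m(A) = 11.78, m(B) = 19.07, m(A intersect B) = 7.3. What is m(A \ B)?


m(A \ B) = m(A) - m(A n B)
= 11.78 - 7.3
= 4.48


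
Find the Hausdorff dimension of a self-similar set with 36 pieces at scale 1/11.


For a self-similar set with N copies scaled by 1/r:
dim_H = log(N)/log(r) = log(36)/log(11)
= 3.583519/2.397895
= 1.494443


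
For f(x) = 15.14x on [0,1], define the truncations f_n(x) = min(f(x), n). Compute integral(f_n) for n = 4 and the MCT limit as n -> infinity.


f(x) = 15.14x on [0,1]; f_n(x) = min(15.14x, n). At n = 4:
Step 1: f(x) reaches 4 at x = 4/15.14 = 0.264201
Step 2: integral(f_4) = integral(15.14x, 0, 0.264201) + integral(4, 0.264201, 1)
       = 15.14*0.264201^2/2 + 4*(1 - 0.264201)
       = 0.528402 + 2.943197
       = 3.471598
Step 3: As n -> infinity, f_n increases to f, so by MCT integral(f_n) -> integral(f) = 15.14/2 = 7.57.
Convergence: integral(f_4) = 3.471598 -> 7.57 as n -> infinity


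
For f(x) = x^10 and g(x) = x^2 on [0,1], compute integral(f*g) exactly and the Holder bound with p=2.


Step 1: Exact integral of f*g = integral(x^12, 0, 1) = 1/13
     = 0.076923
Step 2: Holder bound with p=2, q=2:
  ||f||_p = (integral x^20 dx)^(1/2) = (1/21)^(1/2) = 0.218218
  ||g||_q = (integral x^4 dx)^(1/2) = (1/5)^(1/2) = 0.447214
Step 3: Holder bound = ||f||_p * ||g||_q = 0.218218 * 0.447214 = 0.09759
Verification: 0.076923 <= 0.09759 (Holder holds)


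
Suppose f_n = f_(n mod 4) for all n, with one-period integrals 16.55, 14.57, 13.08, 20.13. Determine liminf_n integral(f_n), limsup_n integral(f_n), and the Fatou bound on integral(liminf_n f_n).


The sequence (integral(f_n)) is periodic with period 4, repeating the values 16.55, 14.57, 13.08, 20.13 indefinitely.
Step 1: For a periodic sequence, every tail (a_m, a_(m+1), ...) contains all 4 period values infinitely often.
Step 2: Hence inf of every tail = min of the period values = min(16.55, 14.57, 13.08, 20.13) = 13.08.
        liminf_n integral(f_n) = sup over m of (inf of tail from m) = 13.08.
Step 3: Similarly sup of every tail = max of the period values = 20.13.
        limsup_n integral(f_n) = 20.13.
Step 4: Fatou's lemma: integral(liminf_n f_n) <= liminf_n integral(f_n) = 13.08.
        So the integral of the pointwise liminf is at most 13.08.


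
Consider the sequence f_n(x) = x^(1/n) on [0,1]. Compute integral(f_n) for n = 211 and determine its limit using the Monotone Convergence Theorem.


At n = 211: f_211(x) = x^(1/211).
Step 1: integral(x^(1/211), 0, 1) = [x^(1/211+1) / (1/211+1)] from 0 to 1
     = 1 / (1/211 + 1) = 1 / ((211+1)/211) = 211/(211+1)
     = 211/212 = 0.995283
Step 2: As n -> infinity, f_n(x) = x^(1/n) -> 1 for x in (0,1], and f_n is increasing in n.
By MCT, lim_n integral(f_n) = integral(lim_n f_n) = integral(1, 0, 1) = 1.
Step 3: Verify convergence: 211/212 = 0.995283 -> 1


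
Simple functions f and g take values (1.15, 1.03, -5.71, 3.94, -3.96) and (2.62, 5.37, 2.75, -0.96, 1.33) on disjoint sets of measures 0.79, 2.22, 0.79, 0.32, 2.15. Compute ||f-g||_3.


Step 1: Compute differences f_i - g_i:
  1.15 - 2.62 = -1.47
  1.03 - 5.37 = -4.34
  -5.71 - 2.75 = -8.46
  3.94 - -0.96 = 4.9
  -3.96 - 1.33 = -5.29
Step 2: Compute |diff|^3 * measure for each set:
  |-1.47|^3 * 0.79 = 3.176523 * 0.79 = 2.509453
  |-4.34|^3 * 2.22 = 81.746504 * 2.22 = 181.477239
  |-8.46|^3 * 0.79 = 605.495736 * 0.79 = 478.341631
  |4.9|^3 * 0.32 = 117.649 * 0.32 = 37.64768
  |-5.29|^3 * 2.15 = 148.035889 * 2.15 = 318.277161
Step 3: Sum = 1018.253165
Step 4: ||f-g||_3 = (1018.253165)^(1/3) = 10.060477


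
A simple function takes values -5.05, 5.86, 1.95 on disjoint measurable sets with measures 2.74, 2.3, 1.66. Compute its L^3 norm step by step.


Step 1: Compute |f_i|^3 for each value:
  |-5.05|^3 = 128.787625
  |5.86|^3 = 201.230056
  |1.95|^3 = 7.414875
Step 2: Multiply by measures and sum:
  128.787625 * 2.74 = 352.878092
  201.230056 * 2.3 = 462.829129
  7.414875 * 1.66 = 12.308692
Sum = 352.878092 + 462.829129 + 12.308692 = 828.015914
Step 3: Take the p-th root:
||f||_3 = (828.015914)^(1/3) = 9.390302


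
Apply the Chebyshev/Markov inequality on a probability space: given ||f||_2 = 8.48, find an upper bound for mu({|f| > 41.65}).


Chebyshev/Markov inequality: mu(|f| > eps) <= (||f||_p / eps)^p
Step 1: ||f||_2 / eps = 8.48 / 41.65 = 0.203601
Step 2: Raise to power p = 2:
  (0.203601)^2 = 0.041454
Step 3: Therefore mu(|f| > 41.65) <= 0.041454


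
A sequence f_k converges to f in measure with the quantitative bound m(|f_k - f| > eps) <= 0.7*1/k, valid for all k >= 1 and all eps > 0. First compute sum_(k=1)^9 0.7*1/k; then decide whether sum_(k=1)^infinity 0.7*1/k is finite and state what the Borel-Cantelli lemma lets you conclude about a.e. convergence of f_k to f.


Step 1: List the terms 0.7*1/k for k = 1 to 9:
  k=1: 0.7
  k=2: 0.35
  k=3: 0.233333
  k=4: 0.175
  k=5: 0.14
  k=6: 0.116667
  k=7: 0.1
  k=8: 0.0875
  k=9: 0.077778
Step 2: Partial sum = 0.7 + 0.35 + 0.233333 + 0.175 + 0.14 + 0.116667 + 0.1 + 0.0875 + 0.077778
     = 1.980278
Step 3: The full series sum_(k>=1) 0.7*1/k diverges (harmonic series, p = 1; a nonzero constant multiple of a divergent series diverges).
Step 4: The (first) Borel-Cantelli lemma requires a summable sequence of measures, so it does not apply here;
        from this bound alone no conclusion about a.e. convergence can be drawn (convergence in measure still
        gives an a.e.-convergent subsequence, but not a.e. convergence of the whole sequence).
Conclusion: series diverges; Borel-Cantelli is inconclusive about a.e. convergence of f_k.


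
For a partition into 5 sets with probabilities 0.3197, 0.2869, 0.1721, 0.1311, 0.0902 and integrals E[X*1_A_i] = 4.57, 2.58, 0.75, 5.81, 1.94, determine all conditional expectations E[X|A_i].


For each cell A_i: E[X|A_i] = E[X*1_A_i] / P(A_i)
Step 1: E[X|A_1] = 4.57 / 0.3197 = 14.294651
Step 2: E[X|A_2] = 2.58 / 0.2869 = 8.99268
Step 3: E[X|A_3] = 0.75 / 0.1721 = 4.357931
Step 4: E[X|A_4] = 5.81 / 0.1311 = 44.317315
Step 5: E[X|A_5] = 1.94 / 0.0902 = 21.507761
Verification: E[X] = sum E[X*1_A_i] = 4.57 + 2.58 + 0.75 + 5.81 + 1.94 = 15.65


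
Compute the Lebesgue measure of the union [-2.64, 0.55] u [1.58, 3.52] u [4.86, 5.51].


For pairwise disjoint intervals, m(union) = sum of lengths.
= (0.55 - -2.64) + (3.52 - 1.58) + (5.51 - 4.86)
= 3.19 + 1.94 + 0.65
= 5.78


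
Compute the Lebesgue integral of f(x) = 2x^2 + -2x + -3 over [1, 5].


The Lebesgue integral of a Riemann-integrable function agrees with the Riemann integral.
Antiderivative F(x) = (2/3)x^3 + (-2/2)x^2 + -3x
F(5) = (2/3)*5^3 + (-2/2)*5^2 + -3*5
     = (2/3)*125 + (-2/2)*25 + -3*5
     = 83.333333 + -25 + -15
     = 43.333333
F(1) = -3.333333
Integral = F(5) - F(1) = 43.333333 - -3.333333 = 46.666667


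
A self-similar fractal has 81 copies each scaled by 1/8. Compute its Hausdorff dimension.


For a self-similar set with N copies scaled by 1/r:
dim_H = log(N)/log(r) = log(81)/log(8)
= 4.394449/2.079442
= 2.113283


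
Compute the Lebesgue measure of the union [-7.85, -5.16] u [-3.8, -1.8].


For pairwise disjoint intervals, m(union) = sum of lengths.
= (-5.16 - -7.85) + (-1.8 - -3.8)
= 2.69 + 2
= 4.69


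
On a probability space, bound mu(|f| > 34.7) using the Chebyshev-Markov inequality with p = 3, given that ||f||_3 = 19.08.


Chebyshev/Markov inequality: mu(|f| > eps) <= (||f||_p / eps)^p
Step 1: ||f||_3 / eps = 19.08 / 34.7 = 0.549856
Step 2: Raise to power p = 3:
  (0.549856)^3 = 0.166244
Step 3: Therefore mu(|f| > 34.7) <= 0.166244


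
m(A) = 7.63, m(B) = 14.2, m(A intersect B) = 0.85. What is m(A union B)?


By inclusion-exclusion: m(A u B) = m(A) + m(B) - m(A n B)
= 7.63 + 14.2 - 0.85
= 20.98


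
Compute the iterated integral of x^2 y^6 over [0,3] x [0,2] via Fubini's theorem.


By Fubini's theorem, the double integral factors as a product of single integrals:
Step 1: integral_0^3 x^2 dx = [x^3/3] from 0 to 3
     = 3^3/3 = 9
Step 2: integral_0^2 y^6 dy = [y^7/7] from 0 to 2
     = 2^7/7 = 18.285714
Step 3: Double integral = 9 * 18.285714 = 164.571429


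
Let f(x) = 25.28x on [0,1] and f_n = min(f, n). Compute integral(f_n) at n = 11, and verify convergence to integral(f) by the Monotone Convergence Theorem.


f(x) = 25.28x on [0,1]; f_n(x) = min(25.28x, n). At n = 11:
Step 1: f(x) reaches 11 at x = 11/25.28 = 0.435127
Step 2: integral(f_11) = integral(25.28x, 0, 0.435127) + integral(11, 0.435127, 1)
       = 25.28*0.435127^2/2 + 11*(1 - 0.435127)
       = 2.393196 + 6.213608
       = 8.606804
Step 3: As n -> infinity, f_n increases to f, so by MCT integral(f_n) -> integral(f) = 25.28/2 = 12.64.
Convergence: integral(f_11) = 8.606804 -> 12.64 as n -> infinity


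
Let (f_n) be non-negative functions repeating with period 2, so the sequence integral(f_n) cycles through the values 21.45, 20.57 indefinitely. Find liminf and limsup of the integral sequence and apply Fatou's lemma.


The sequence (integral(f_n)) is periodic with period 2, repeating the values 21.45, 20.57 indefinitely.
Step 1: For a periodic sequence, every tail (a_m, a_(m+1), ...) contains all 2 period values infinitely often.
Step 2: Hence inf of every tail = min of the period values = min(21.45, 20.57) = 20.57.
        liminf_n integral(f_n) = sup over m of (inf of tail from m) = 20.57.
Step 3: Similarly sup of every tail = max of the period values = 21.45.
        limsup_n integral(f_n) = 21.45.
Step 4: Fatou's lemma: integral(liminf_n f_n) <= liminf_n integral(f_n) = 20.57.
        So the integral of the pointwise liminf is at most 20.57.


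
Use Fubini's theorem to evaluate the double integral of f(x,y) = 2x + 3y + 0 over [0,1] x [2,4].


By Fubini, integrate in x first, then y.
Step 1: Fix y, integrate over x in [0,1]:
  integral(2x + 3y + 0, x=0..1)
  = 2*(1^2 - 0^2)/2 + (3y + 0)*(1 - 0)
  = 1 + (3y + 0)*1
  = 1 + 3y + 0
  = 1 + 3y
Step 2: Integrate over y in [2,4]:
  integral(1 + 3y, y=2..4)
  = 1*2 + 3*(4^2 - 2^2)/2
  = 2 + 18
  = 20


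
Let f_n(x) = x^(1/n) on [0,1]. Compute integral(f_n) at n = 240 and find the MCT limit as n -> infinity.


At n = 240: f_240(x) = x^(1/240).
Step 1: integral(x^(1/240), 0, 1) = [x^(1/240+1) / (1/240+1)] from 0 to 1
     = 1 / (1/240 + 1) = 1 / ((240+1)/240) = 240/(240+1)
     = 240/241 = 0.995851
Step 2: As n -> infinity, f_n(x) = x^(1/n) -> 1 for x in (0,1], and f_n is increasing in n.
By MCT, lim_n integral(f_n) = integral(lim_n f_n) = integral(1, 0, 1) = 1.
Step 3: Verify convergence: 240/241 = 0.995851 -> 1


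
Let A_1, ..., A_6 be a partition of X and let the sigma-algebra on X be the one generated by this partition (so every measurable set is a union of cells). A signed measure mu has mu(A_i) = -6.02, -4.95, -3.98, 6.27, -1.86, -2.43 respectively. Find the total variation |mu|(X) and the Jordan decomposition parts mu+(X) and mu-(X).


Step 1: Every measurable set is a union of atoms (the cells / points), so a Hahn decomposition is
  obtained by grouping atoms by sign: P = union of atoms with mu > 0, N = union of the remaining atoms.
  Atoms in P (indices): 4;  atoms in N (indices): 1, 2, 3, 5, 6
  Positive values: 6.27
  Negative values: -6.02, -4.95, -3.98, -1.86, -2.43
Step 2: mu+(X) = mu(P) = sum of positive atom values = 6.27
Step 3: mu-(X) = -mu(N) = sum of |negative atom values| = 19.24
Step 4: |mu|(X) = mu+(X) + mu-(X) = 6.27 + 19.24 = 25.51


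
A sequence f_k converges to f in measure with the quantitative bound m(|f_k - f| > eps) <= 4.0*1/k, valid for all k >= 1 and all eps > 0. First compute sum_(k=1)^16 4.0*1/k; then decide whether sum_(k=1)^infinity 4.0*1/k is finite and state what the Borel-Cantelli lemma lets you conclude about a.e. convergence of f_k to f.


Step 1: List the terms 4.0*1/k for k = 1 to 16:
  k=1: 4
  k=2: 2
  k=3: 1.333333
  k=4: 1
  k=5: 0.8
  k=6: 0.666667
  k=7: 0.571429
  k=8: 0.5
  k=9: 0.444444
  k=10: 0.4
  k=11: 0.363636
  k=12: 0.333333
  k=13: 0.307692
  k=14: 0.285714
  k=15: 0.266667
  k=16: 0.25
Step 2: Partial sum = 4 + 2 + 1.333333 + 1 + 0.8 + 0.666667 + 0.571429 + 0.5 + 0.444444 + 0.4 + 0.363636 + 0.333333 + 0.307692 + 0.285714 + 0.266667 + 0.25
     = 13.522916
Step 3: The full series sum_(k>=1) 4.0*1/k diverges (harmonic series, p = 1; a nonzero constant multiple of a divergent series diverges).
Step 4: The (first) Borel-Cantelli lemma requires a summable sequence of measures, so it does not apply here;
        from this bound alone no conclusion about a.e. convergence can be drawn (convergence in measure still
        gives an a.e.-convergent subsequence, but not a.e. convergence of the whole sequence).
Conclusion: series diverges; Borel-Cantelli is inconclusive about a.e. convergence of f_k.


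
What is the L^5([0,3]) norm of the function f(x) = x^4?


Step 1: ||f||_5 = (integral_0^3 |x^4|^5 dx)^(1/5)
     = (integral_0^3 x^20 dx)^(1/5)
Step 2: integral_0^3 x^20 dx = [x^21/(21)] from 0 to 3 = 3^21/21
     = 10460353203/21 = 4.981121e+08
Step 3: ||f||_5 = (4.981121e+08)^(1/5) = 54.886484


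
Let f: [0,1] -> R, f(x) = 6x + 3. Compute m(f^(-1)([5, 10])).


f^(-1)([5, 10]) = {x : 5 <= 6x + 3 <= 10}
Solving: (5 - 3)/6 <= x <= (10 - 3)/6
= [0.333333, 1.166667]
Intersecting with [0,1]: [0.333333, 1]
Measure = 1 - 0.333333 = 0.666667


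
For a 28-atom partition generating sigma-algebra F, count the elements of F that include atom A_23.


Each element of F is a union of some subset S of the 28 atoms.
The element contains A_23 iff A_23 is in S.
So we count subsets S of {A_1,...,A_28} with A_23 in S: choose freely among the other 27 atoms.
Count = 2^(28-1) = 2^27 = 134217728.


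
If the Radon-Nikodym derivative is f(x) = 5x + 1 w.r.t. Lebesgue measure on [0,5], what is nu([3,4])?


nu(A) = integral_A (dnu/dmu) dmu = integral_3^4 (5x + 1) dx
Step 1: Antiderivative F(x) = (5/2)x^2 + 1x
Step 2: F(4) = (5/2)*4^2 + 1*4 = 40 + 4 = 44
Step 3: F(3) = (5/2)*3^2 + 1*3 = 22.5 + 3 = 25.5
Step 4: nu([3,4]) = F(4) - F(3) = 44 - 25.5 = 18.5


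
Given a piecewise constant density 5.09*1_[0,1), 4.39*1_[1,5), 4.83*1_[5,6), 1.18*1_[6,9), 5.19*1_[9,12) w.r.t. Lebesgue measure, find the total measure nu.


Integrate each piece of the Radon-Nikodym derivative:
Step 1: integral_0^1 5.09 dx = 5.09*(1-0) = 5.09*1 = 5.09
Step 2: integral_1^5 4.39 dx = 4.39*(5-1) = 4.39*4 = 17.56
Step 3: integral_5^6 4.83 dx = 4.83*(6-5) = 4.83*1 = 4.83
Step 4: integral_6^9 1.18 dx = 1.18*(9-6) = 1.18*3 = 3.54
Step 5: integral_9^12 5.19 dx = 5.19*(12-9) = 5.19*3 = 15.57
Total: 5.09 + 17.56 + 4.83 + 3.54 + 15.57 = 46.59


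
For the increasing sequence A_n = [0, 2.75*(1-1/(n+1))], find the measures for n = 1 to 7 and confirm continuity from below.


By continuity of measure from below: if A_n increases to A, then m(A_n) -> m(A).
Here A = [0, 2.75], so m(A) = 2.75
Step 1: a_1 = 2.75*(1 - 1/2) = 1.375, m(A_1) = 1.375
Step 2: a_2 = 2.75*(1 - 1/3) = 1.8333, m(A_2) = 1.8333
Step 3: a_3 = 2.75*(1 - 1/4) = 2.0625, m(A_3) = 2.0625
Step 4: a_4 = 2.75*(1 - 1/5) = 2.2, m(A_4) = 2.2
Step 5: a_5 = 2.75*(1 - 1/6) = 2.2917, m(A_5) = 2.2917
Step 6: a_6 = 2.75*(1 - 1/7) = 2.3571, m(A_6) = 2.3571
Step 7: a_7 = 2.75*(1 - 1/8) = 2.4062, m(A_7) = 2.4062
Limit: m(A_n) -> m([0,2.75]) = 2.75


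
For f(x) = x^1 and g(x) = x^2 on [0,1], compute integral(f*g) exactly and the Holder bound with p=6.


Step 1: Exact integral of f*g = integral(x^3, 0, 1) = 1/4
     = 0.25
Step 2: Holder bound with p=6, q=1.2:
  ||f||_p = (integral x^6 dx)^(1/6) = (1/7)^(1/6) = 0.72302
  ||g||_q = (integral x^2.4 dx)^(1/1.2) = (1/3.4)^(1/1.2) = 0.360662
Step 3: Holder bound = ||f||_p * ||g||_q = 0.72302 * 0.360662 = 0.260766
Verification: 0.25 <= 0.260766 (Holder holds)


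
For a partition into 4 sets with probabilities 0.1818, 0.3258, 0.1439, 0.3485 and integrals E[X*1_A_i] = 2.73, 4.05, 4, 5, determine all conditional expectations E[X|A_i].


For each cell A_i: E[X|A_i] = E[X*1_A_i] / P(A_i)
Step 1: E[X|A_1] = 2.73 / 0.1818 = 15.016502
Step 2: E[X|A_2] = 4.05 / 0.3258 = 12.430939
Step 3: E[X|A_3] = 4 / 0.1439 = 27.797081
Step 4: E[X|A_4] = 5 / 0.3485 = 14.347202
Verification: E[X] = sum E[X*1_A_i] = 2.73 + 4.05 + 4 + 5 = 15.78


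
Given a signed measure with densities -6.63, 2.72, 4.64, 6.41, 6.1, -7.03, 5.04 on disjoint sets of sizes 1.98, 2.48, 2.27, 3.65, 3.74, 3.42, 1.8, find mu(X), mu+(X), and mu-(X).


Step 1: Compute signed measure on each set:
  Set 1: -6.63 * 1.98 = -13.1274
  Set 2: 2.72 * 2.48 = 6.7456
  Set 3: 4.64 * 2.27 = 10.5328
  Set 4: 6.41 * 3.65 = 23.3965
  Set 5: 6.1 * 3.74 = 22.814
  Set 6: -7.03 * 3.42 = -24.0426
  Set 7: 5.04 * 1.8 = 9.072
Step 2: Total signed measure = (-13.1274) + (6.7456) + (10.5328) + (23.3965) + (22.814) + (-24.0426) + (9.072)
     = 35.3909
Step 3: Positive part mu+(X) = sum of positive contributions = 72.5609
Step 4: Negative part mu-(X) = |sum of negative contributions| = 37.17


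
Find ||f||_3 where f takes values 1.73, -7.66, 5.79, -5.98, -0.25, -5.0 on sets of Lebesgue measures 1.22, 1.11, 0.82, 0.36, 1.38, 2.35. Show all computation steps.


Step 1: Compute |f_i|^3 for each value:
  |1.73|^3 = 5.177717
  |-7.66|^3 = 449.455096
  |5.79|^3 = 194.104539
  |-5.98|^3 = 213.847192
  |-0.25|^3 = 0.015625
  |-5.0|^3 = 125
Step 2: Multiply by measures and sum:
  5.177717 * 1.22 = 6.316815
  449.455096 * 1.11 = 498.895157
  194.104539 * 0.82 = 159.165722
  213.847192 * 0.36 = 76.984989
  0.015625 * 1.38 = 0.021562
  125 * 2.35 = 293.75
Sum = 6.316815 + 498.895157 + 159.165722 + 76.984989 + 0.021562 + 293.75 = 1035.134245
Step 3: Take the p-th root:
||f||_3 = (1035.134245)^(1/3) = 10.115769


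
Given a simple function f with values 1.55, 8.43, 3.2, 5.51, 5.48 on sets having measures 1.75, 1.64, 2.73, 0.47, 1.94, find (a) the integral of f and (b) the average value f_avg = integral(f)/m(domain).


Step 1: Integral = sum(value_i * measure_i)
= 1.55*1.75 + 8.43*1.64 + 3.2*2.73 + 5.51*0.47 + 5.48*1.94
= 2.7125 + 13.8252 + 8.736 + 2.5897 + 10.6312
= 38.4946
Step 2: Total measure of domain = 1.75 + 1.64 + 2.73 + 0.47 + 1.94 = 8.53
Step 3: Average value = 38.4946 / 8.53 = 4.512849


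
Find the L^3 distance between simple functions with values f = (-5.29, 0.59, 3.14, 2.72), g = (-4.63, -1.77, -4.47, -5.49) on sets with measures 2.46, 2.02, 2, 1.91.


Step 1: Compute differences f_i - g_i:
  -5.29 - -4.63 = -0.66
  0.59 - -1.77 = 2.36
  3.14 - -4.47 = 7.61
  2.72 - -5.49 = 8.21
Step 2: Compute |diff|^3 * measure for each set:
  |-0.66|^3 * 2.46 = 0.287496 * 2.46 = 0.70724
  |2.36|^3 * 2.02 = 13.144256 * 2.02 = 26.551397
  |7.61|^3 * 2 = 440.711081 * 2 = 881.422162
  |8.21|^3 * 1.91 = 553.387661 * 1.91 = 1056.970433
Step 3: Sum = 1965.651232
Step 4: ||f-g||_3 = (1965.651232)^(1/3) = 12.526666


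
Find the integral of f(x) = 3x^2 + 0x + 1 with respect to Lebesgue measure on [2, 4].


The Lebesgue integral of a Riemann-integrable function agrees with the Riemann integral.
Antiderivative F(x) = (3/3)x^3 + (0/2)x^2 + 1x
F(4) = (3/3)*4^3 + (0/2)*4^2 + 1*4
     = (3/3)*64 + (0/2)*16 + 1*4
     = 64 + 0.0 + 4
     = 68
F(2) = 10
Integral = F(4) - F(2) = 68 - 10 = 58


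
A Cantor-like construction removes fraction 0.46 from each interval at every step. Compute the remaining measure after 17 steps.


Step 1: At each step, fraction remaining = 1 - 0.46 = 0.54
Step 2: After 17 steps, measure = (0.54)^17
Result = 2.822890e-05


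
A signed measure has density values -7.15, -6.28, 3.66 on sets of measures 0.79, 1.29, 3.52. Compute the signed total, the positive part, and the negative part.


Step 1: Compute signed measure on each set:
  Set 1: -7.15 * 0.79 = -5.6485
  Set 2: -6.28 * 1.29 = -8.1012
  Set 3: 3.66 * 3.52 = 12.8832
Step 2: Total signed measure = (-5.6485) + (-8.1012) + (12.8832)
     = -0.8665
Step 3: Positive part mu+(X) = sum of positive contributions = 12.8832
Step 4: Negative part mu-(X) = |sum of negative contributions| = 13.7497


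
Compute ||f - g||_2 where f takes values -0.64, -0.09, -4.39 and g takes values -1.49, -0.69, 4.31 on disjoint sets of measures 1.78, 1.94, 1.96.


Step 1: Compute differences f_i - g_i:
  -0.64 - -1.49 = 0.85
  -0.09 - -0.69 = 0.6
  -4.39 - 4.31 = -8.7
Step 2: Compute |diff|^2 * measure for each set:
  |0.85|^2 * 1.78 = 0.7225 * 1.78 = 1.28605
  |0.6|^2 * 1.94 = 0.36 * 1.94 = 0.6984
  |-8.7|^2 * 1.96 = 75.69 * 1.96 = 148.3524
Step 3: Sum = 150.33685
Step 4: ||f-g||_2 = (150.33685)^(1/2) = 12.261193


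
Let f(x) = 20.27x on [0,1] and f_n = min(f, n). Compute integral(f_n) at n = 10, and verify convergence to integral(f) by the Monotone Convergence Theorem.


f(x) = 20.27x on [0,1]; f_n(x) = min(20.27x, n). At n = 10:
Step 1: f(x) reaches 10 at x = 10/20.27 = 0.49334
Step 2: integral(f_10) = integral(20.27x, 0, 0.49334) + integral(10, 0.49334, 1)
       = 20.27*0.49334^2/2 + 10*(1 - 0.49334)
       = 2.4667 + 5.066601
       = 7.5333
Step 3: As n -> infinity, f_n increases to f, so by MCT integral(f_n) -> integral(f) = 20.27/2 = 10.135.
Convergence: integral(f_10) = 7.5333 -> 10.135 as n -> infinity


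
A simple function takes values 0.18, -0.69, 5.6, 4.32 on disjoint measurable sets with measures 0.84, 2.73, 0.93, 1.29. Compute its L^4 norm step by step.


Step 1: Compute |f_i|^4 for each value:
  |0.18|^4 = 0.00105
  |-0.69|^4 = 0.226671
  |5.6|^4 = 983.4496
  |4.32|^4 = 348.285174
Step 2: Multiply by measures and sum:
  0.00105 * 0.84 = 8.817984e-04
  0.226671 * 2.73 = 0.618812
  983.4496 * 0.93 = 914.608128
  348.285174 * 1.29 = 449.287874
Sum = 8.817984e-04 + 0.618812 + 914.608128 + 449.287874 = 1364.515696
Step 3: Take the p-th root:
||f||_4 = (1364.515696)^(1/4) = 6.077775


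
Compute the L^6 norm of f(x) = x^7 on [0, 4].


Step 1: ||f||_6 = (integral_0^4 |x^7|^6 dx)^(1/6)
     = (integral_0^4 x^42 dx)^(1/6)
Step 2: integral_0^4 x^42 dx = [x^43/(43)] from 0 to 4 = 4^43/43
     = 77371252455336267181195264/43 = 1.799331e+24
Step 3: ||f||_6 = (1.799331e+24)^(1/6) = 11028.552847


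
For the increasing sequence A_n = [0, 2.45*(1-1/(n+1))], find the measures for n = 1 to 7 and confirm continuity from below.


By continuity of measure from below: if A_n increases to A, then m(A_n) -> m(A).
Here A = [0, 2.45], so m(A) = 2.45
Step 1: a_1 = 2.45*(1 - 1/2) = 1.225, m(A_1) = 1.225
Step 2: a_2 = 2.45*(1 - 1/3) = 1.6333, m(A_2) = 1.6333
Step 3: a_3 = 2.45*(1 - 1/4) = 1.8375, m(A_3) = 1.8375
Step 4: a_4 = 2.45*(1 - 1/5) = 1.96, m(A_4) = 1.96
Step 5: a_5 = 2.45*(1 - 1/6) = 2.0417, m(A_5) = 2.0417
Step 6: a_6 = 2.45*(1 - 1/7) = 2.1, m(A_6) = 2.1
Step 7: a_7 = 2.45*(1 - 1/8) = 2.1438, m(A_7) = 2.1438
Limit: m(A_n) -> m([0,2.45]) = 2.45


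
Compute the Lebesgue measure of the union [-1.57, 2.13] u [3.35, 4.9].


For pairwise disjoint intervals, m(union) = sum of lengths.
= (2.13 - -1.57) + (4.9 - 3.35)
= 3.7 + 1.55
= 5.25


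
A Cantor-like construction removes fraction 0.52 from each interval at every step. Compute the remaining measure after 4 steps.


Step 1: At each step, fraction remaining = 1 - 0.52 = 0.48
Step 2: After 4 steps, measure = (0.48)^4
Step 3: Computing the power step by step:
  After step 1: 0.48
  After step 2: 0.2304
  After step 3: 0.110592
  After step 4: 0.053084
Result = 0.053084


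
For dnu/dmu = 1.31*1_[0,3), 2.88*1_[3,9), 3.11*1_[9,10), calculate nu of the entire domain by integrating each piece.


Integrate each piece of the Radon-Nikodym derivative:
Step 1: integral_0^3 1.31 dx = 1.31*(3-0) = 1.31*3 = 3.93
Step 2: integral_3^9 2.88 dx = 2.88*(9-3) = 2.88*6 = 17.28
Step 3: integral_9^10 3.11 dx = 3.11*(10-9) = 3.11*1 = 3.11
Total: 3.93 + 17.28 + 3.11 = 24.32


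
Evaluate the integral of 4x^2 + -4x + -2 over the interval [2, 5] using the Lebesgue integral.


The Lebesgue integral of a Riemann-integrable function agrees with the Riemann integral.
Antiderivative F(x) = (4/3)x^3 + (-4/2)x^2 + -2x
F(5) = (4/3)*5^3 + (-4/2)*5^2 + -2*5
     = (4/3)*125 + (-4/2)*25 + -2*5
     = 166.666667 + -50 + -10
     = 106.666667
F(2) = -1.333333
Integral = F(5) - F(2) = 106.666667 - -1.333333 = 108


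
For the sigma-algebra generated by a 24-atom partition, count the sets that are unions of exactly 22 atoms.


Each element of F is a union of some subset of the 24 atoms.
Elements that are unions of exactly 22 atoms correspond to 22-element subsets of the 24 atoms.
Count = C(24, 22) = 24! / (22! * 2!) = 276.


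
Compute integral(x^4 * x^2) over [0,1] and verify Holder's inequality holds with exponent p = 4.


Step 1: Exact integral of f*g = integral(x^6, 0, 1) = 1/7
     = 0.142857
Step 2: Holder bound with p=4, q=1.333333:
  ||f||_p = (integral x^16 dx)^(1/4) = (1/17)^(1/4) = 0.492479
  ||g||_q = (integral x^2.666667 dx)^(1/1.333333) = (1/3.666667)^(1/1.333333) = 0.377395
Step 3: Holder bound = ||f||_p * ||g||_q = 0.492479 * 0.377395 = 0.185859
Verification: 0.142857 <= 0.185859 (Holder holds)


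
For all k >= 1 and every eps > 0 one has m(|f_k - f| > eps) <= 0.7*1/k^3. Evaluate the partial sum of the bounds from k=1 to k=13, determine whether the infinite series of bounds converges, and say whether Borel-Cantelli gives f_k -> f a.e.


Step 1: List the terms 0.7*1/k^3 for k = 1 to 13:
  k=1: 0.7
  k=2: 0.0875
  k=3: 0.025926
  k=4: 0.010937
  k=5: 0.0056
  k=6: 0.003241
  k=7: 0.002041
  k=8: 0.001367
  k=9: 9.602195e-04
  k=10: 7.000000e-04
  k=11: 5.259204e-04
  k=12: 4.050926e-04
  k=13: 3.186163e-04
Step 2: Partial sum = 0.7 + 0.0875 + 0.025926 + 0.010937 + 0.0056 + 0.003241 + 0.002041 + 0.001367 + 9.602195e-04 + 7.000000e-04 + 5.259204e-04 + 4.050926e-04 + 3.186163e-04
     = 0.839522
Step 3: The full series sum_(k>=1) 0.7*1/k^3 converges (p-series with p = 3 > 1; a constant multiple of a convergent series converges).
Step 4: Fix eps > 0. Since sum_k m(|f_k - f| > eps) < infinity, the Borel-Cantelli lemma gives
        m(limsup_k {|f_k - f| > eps}) = 0, i.e. for a.e. x, |f_k(x) - f(x)| <= eps for all large k.
        Applying this with eps = 1/j for j = 1, 2, ... and intersecting the countably many full-measure sets,
        for a.e. x we get limsup_k |f_k(x) - f(x)| <= 1/j for every j, hence f_k -> f almost everywhere.
Conclusion: series converges; Borel-Cantelli yields f_k -> f a.e.


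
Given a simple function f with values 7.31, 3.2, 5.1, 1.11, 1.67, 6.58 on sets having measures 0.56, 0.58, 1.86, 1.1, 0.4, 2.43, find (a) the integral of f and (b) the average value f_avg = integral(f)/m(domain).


Step 1: Integral = sum(value_i * measure_i)
= 7.31*0.56 + 3.2*0.58 + 5.1*1.86 + 1.11*1.1 + 1.67*0.4 + 6.58*2.43
= 4.0936 + 1.856 + 9.486 + 1.221 + 0.668 + 15.9894
= 33.314
Step 2: Total measure of domain = 0.56 + 0.58 + 1.86 + 1.1 + 0.4 + 2.43 = 6.93
Step 3: Average value = 33.314 / 6.93 = 4.807215


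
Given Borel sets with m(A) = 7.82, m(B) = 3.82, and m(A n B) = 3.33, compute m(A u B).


By inclusion-exclusion: m(A u B) = m(A) + m(B) - m(A n B)
= 7.82 + 3.82 - 3.33
= 8.31


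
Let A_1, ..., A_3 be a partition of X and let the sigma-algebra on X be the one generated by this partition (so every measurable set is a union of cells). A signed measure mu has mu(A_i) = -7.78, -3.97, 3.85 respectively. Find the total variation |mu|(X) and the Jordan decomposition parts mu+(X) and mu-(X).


Step 1: Every measurable set is a union of atoms (the cells / points), so a Hahn decomposition is
  obtained by grouping atoms by sign: P = union of atoms with mu > 0, N = union of the remaining atoms.
  Atoms in P (indices): 3;  atoms in N (indices): 1, 2
  Positive values: 3.85
  Negative values: -7.78, -3.97
Step 2: mu+(X) = mu(P) = sum of positive atom values = 3.85
Step 3: mu-(X) = -mu(N) = sum of |negative atom values| = 11.75
Step 4: |mu|(X) = mu+(X) + mu-(X) = 3.85 + 11.75 = 15.6


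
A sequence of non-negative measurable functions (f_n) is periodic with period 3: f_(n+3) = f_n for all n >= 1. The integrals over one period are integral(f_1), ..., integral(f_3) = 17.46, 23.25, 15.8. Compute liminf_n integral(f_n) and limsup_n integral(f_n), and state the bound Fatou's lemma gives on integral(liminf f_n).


The sequence (integral(f_n)) is periodic with period 3, repeating the values 17.46, 23.25, 15.8 indefinitely.
Step 1: For a periodic sequence, every tail (a_m, a_(m+1), ...) contains all 3 period values infinitely often.
Step 2: Hence inf of every tail = min of the period values = min(17.46, 23.25, 15.8) = 15.8.
        liminf_n integral(f_n) = sup over m of (inf of tail from m) = 15.8.
Step 3: Similarly sup of every tail = max of the period values = 23.25.
        limsup_n integral(f_n) = 23.25.
Step 4: Fatou's lemma: integral(liminf_n f_n) <= liminf_n integral(f_n) = 15.8.
        So the integral of the pointwise liminf is at most 15.8.


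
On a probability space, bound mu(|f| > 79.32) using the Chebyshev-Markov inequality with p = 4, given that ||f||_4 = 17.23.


Chebyshev/Markov inequality: mu(|f| > eps) <= (||f||_p / eps)^p
Step 1: ||f||_4 / eps = 17.23 / 79.32 = 0.217221
Step 2: Raise to power p = 4:
  (0.217221)^4 = 0.002226
Step 3: Therefore mu(|f| > 79.32) <= 0.002226


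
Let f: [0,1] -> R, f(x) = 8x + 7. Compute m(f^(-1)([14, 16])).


f^(-1)([14, 16]) = {x : 14 <= 8x + 7 <= 16}
Solving: (14 - 7)/8 <= x <= (16 - 7)/8
= [0.875, 1.125]
Intersecting with [0,1]: [0.875, 1]
Measure = 1 - 0.875 = 0.125


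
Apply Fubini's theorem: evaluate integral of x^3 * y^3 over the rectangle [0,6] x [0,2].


By Fubini's theorem, the double integral factors as a product of single integrals:
Step 1: integral_0^6 x^3 dx = [x^4/4] from 0 to 6
     = 6^4/4 = 324
Step 2: integral_0^2 y^3 dy = [y^4/4] from 0 to 2
     = 2^4/4 = 4
Step 3: Double integral = 324 * 4 = 1296


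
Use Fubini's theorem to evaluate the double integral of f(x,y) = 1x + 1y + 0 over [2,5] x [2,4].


By Fubini, integrate in x first, then y.
Step 1: Fix y, integrate over x in [2,5]:
  integral(1x + 1y + 0, x=2..5)
  = 1*(5^2 - 2^2)/2 + (1y + 0)*(5 - 2)
  = 10.5 + (1y + 0)*3
  = 10.5 + 3y + 0
  = 10.5 + 3y
Step 2: Integrate over y in [2,4]:
  integral(10.5 + 3y, y=2..4)
  = 10.5*2 + 3*(4^2 - 2^2)/2
  = 21 + 18
  = 39


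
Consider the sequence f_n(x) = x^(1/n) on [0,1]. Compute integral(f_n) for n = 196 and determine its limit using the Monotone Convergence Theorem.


At n = 196: f_196(x) = x^(1/196).
Step 1: integral(x^(1/196), 0, 1) = [x^(1/196+1) / (1/196+1)] from 0 to 1
     = 1 / (1/196 + 1) = 1 / ((196+1)/196) = 196/(196+1)
     = 196/197 = 0.994924
Step 2: As n -> infinity, f_n(x) = x^(1/n) -> 1 for x in (0,1], and f_n is increasing in n.
By MCT, lim_n integral(f_n) = integral(lim_n f_n) = integral(1, 0, 1) = 1.
Step 3: Verify convergence: 196/197 = 0.994924 -> 1


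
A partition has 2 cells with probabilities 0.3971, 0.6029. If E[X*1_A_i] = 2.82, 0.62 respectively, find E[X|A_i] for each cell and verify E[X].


For each cell A_i: E[X|A_i] = E[X*1_A_i] / P(A_i)
Step 1: E[X|A_1] = 2.82 / 0.3971 = 7.101486
Step 2: E[X|A_2] = 0.62 / 0.6029 = 1.028363
Verification: E[X] = sum E[X*1_A_i] = 2.82 + 0.62 = 3.44


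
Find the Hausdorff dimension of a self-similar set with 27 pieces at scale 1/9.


For a self-similar set with N copies scaled by 1/r:
dim_H = log(N)/log(r) = log(27)/log(9)
= 3.295837/2.197225
= 1.5


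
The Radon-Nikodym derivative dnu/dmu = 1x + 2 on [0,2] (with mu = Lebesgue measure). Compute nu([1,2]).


nu(A) = integral_A (dnu/dmu) dmu = integral_1^2 (1x + 2) dx
Step 1: Antiderivative F(x) = (1/2)x^2 + 2x
Step 2: F(2) = (1/2)*2^2 + 2*2 = 2 + 4 = 6
Step 3: F(1) = (1/2)*1^2 + 2*1 = 0.5 + 2 = 2.5
Step 4: nu([1,2]) = F(2) - F(1) = 6 - 2.5 = 3.5


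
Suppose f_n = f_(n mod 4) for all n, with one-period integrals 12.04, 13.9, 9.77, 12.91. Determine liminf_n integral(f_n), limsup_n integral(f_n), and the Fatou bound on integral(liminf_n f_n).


The sequence (integral(f_n)) is periodic with period 4, repeating the values 12.04, 13.9, 9.77, 12.91 indefinitely.
Step 1: For a periodic sequence, every tail (a_m, a_(m+1), ...) contains all 4 period values infinitely often.
Step 2: Hence inf of every tail = min of the period values = min(12.04, 13.9, 9.77, 12.91) = 9.77.
        liminf_n integral(f_n) = sup over m of (inf of tail from m) = 9.77.
Step 3: Similarly sup of every tail = max of the period values = 13.9.
        limsup_n integral(f_n) = 13.9.
Step 4: Fatou's lemma: integral(liminf_n f_n) <= liminf_n integral(f_n) = 9.77.
        So the integral of the pointwise liminf is at most 9.77.


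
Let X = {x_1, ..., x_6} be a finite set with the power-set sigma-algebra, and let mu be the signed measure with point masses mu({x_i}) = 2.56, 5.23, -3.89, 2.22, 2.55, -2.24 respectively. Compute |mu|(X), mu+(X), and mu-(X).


Step 1: Every measurable set is a union of atoms (the cells / points), so a Hahn decomposition is
  obtained by grouping atoms by sign: P = union of atoms with mu > 0, N = union of the remaining atoms.
  Atoms in P (indices): 1, 2, 4, 5;  atoms in N (indices): 3, 6
  Positive values: 2.56, 5.23, 2.22, 2.55
  Negative values: -3.89, -2.24
Step 2: mu+(X) = mu(P) = sum of positive atom values = 12.56
Step 3: mu-(X) = -mu(N) = sum of |negative atom values| = 6.13
Step 4: |mu|(X) = mu+(X) + mu-(X) = 12.56 + 6.13 = 18.69
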